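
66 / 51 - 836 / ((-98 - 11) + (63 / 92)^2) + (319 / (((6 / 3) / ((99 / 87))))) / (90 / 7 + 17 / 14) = 67359511813 / 3076414843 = 21.90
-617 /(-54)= 617 /54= 11.43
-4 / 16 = -1 / 4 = -0.25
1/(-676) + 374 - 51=218347/676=323.00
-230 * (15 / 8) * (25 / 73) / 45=-2875 / 876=-3.28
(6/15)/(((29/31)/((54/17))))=3348/2465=1.36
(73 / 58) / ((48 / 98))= 3577 / 1392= 2.57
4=4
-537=-537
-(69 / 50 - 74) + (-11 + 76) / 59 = 217479 / 2950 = 73.72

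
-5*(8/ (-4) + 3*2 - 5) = 5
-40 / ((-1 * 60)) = 2 / 3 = 0.67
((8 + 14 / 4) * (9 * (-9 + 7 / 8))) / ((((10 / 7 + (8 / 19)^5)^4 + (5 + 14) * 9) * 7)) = -19275574539427704172179851858785 / 28130446605157383556665299249968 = -0.69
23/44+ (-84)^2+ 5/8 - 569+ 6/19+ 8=10862087/1672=6496.46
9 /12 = 0.75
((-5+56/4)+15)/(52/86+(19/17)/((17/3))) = 298248/9965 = 29.93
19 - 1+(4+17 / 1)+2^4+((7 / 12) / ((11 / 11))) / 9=5947 / 108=55.06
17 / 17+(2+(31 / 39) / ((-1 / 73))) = -55.03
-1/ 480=-0.00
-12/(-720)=1/60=0.02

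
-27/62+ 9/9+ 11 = 717/62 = 11.56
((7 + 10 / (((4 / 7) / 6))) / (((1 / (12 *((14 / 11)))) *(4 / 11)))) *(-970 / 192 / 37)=-23765 / 37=-642.30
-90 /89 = -1.01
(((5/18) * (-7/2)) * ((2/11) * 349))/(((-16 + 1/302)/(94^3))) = 1531983117560/478269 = 3203182.97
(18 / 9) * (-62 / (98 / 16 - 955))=992 / 7591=0.13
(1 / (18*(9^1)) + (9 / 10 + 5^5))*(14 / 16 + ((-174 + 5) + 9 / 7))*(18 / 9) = -422434402 / 405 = -1043047.91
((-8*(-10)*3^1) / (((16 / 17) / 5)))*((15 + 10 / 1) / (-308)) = -31875 / 308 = -103.49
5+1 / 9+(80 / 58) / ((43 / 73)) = 83642 / 11223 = 7.45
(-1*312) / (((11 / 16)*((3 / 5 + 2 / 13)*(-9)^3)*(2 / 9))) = 54080 / 14553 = 3.72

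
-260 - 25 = -285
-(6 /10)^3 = -27 /125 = -0.22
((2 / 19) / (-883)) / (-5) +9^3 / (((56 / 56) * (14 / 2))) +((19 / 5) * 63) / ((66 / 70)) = 358.05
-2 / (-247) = 2 / 247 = 0.01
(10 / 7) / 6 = 5 / 21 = 0.24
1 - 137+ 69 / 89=-12035 / 89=-135.22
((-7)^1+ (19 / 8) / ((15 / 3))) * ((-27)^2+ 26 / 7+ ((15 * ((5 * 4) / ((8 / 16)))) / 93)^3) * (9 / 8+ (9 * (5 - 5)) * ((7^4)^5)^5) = -490466593611 / 66731840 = -7349.81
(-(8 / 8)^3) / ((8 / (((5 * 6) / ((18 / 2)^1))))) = -5 / 12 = -0.42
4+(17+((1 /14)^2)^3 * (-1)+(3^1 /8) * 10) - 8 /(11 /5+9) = 180977775 /7529536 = 24.04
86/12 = 43/6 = 7.17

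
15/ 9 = 5/ 3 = 1.67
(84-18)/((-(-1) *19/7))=462/19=24.32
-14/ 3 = -4.67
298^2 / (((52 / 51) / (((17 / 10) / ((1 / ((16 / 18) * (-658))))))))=-86600749.99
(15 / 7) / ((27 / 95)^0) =15 / 7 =2.14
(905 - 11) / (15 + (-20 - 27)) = -447 / 16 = -27.94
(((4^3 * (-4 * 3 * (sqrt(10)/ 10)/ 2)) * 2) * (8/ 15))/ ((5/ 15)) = -3072 * sqrt(10)/ 25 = -388.58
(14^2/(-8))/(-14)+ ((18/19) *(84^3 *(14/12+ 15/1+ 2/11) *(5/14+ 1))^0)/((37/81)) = 10753/2812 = 3.82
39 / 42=13 / 14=0.93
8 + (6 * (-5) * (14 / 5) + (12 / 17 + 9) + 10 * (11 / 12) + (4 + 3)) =-5113 / 102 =-50.13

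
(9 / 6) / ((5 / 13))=39 / 10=3.90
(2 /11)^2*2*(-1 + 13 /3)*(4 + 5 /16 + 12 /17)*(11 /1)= 2275 /187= 12.17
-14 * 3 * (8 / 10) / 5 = -168 / 25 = -6.72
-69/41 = -1.68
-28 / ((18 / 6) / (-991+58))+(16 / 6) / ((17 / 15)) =148076 / 17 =8710.35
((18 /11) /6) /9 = 0.03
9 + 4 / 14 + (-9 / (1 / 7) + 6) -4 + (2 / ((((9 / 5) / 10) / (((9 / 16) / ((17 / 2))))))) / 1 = -12133 / 238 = -50.98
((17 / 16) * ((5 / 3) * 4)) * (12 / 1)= 85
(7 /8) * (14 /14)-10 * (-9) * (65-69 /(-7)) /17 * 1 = 378113 /952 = 397.18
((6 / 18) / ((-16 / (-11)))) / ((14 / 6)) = 11 / 112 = 0.10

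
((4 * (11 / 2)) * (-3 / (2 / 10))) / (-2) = 165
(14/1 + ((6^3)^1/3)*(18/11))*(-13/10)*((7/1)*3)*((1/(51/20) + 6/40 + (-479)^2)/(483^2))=-88229450621/24928596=-3539.29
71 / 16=4.44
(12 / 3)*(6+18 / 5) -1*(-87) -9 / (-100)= 12549 / 100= 125.49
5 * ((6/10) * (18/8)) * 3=81/4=20.25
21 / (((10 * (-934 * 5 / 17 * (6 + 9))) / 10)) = -119 / 23350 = -0.01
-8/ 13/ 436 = -0.00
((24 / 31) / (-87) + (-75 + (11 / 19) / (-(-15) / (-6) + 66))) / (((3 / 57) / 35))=-5694361785 / 114173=-49874.85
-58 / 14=-29 / 7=-4.14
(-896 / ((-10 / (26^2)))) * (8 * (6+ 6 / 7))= 16613376 / 5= 3322675.20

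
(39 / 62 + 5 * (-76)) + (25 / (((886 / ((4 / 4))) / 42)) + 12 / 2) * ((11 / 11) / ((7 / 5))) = -71951891 / 192262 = -374.24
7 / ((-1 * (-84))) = 1 / 12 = 0.08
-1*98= -98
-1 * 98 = -98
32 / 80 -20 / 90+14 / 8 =347 / 180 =1.93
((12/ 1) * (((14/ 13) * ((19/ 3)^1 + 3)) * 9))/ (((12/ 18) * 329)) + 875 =537649/ 611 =879.95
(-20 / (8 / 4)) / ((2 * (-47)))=5 / 47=0.11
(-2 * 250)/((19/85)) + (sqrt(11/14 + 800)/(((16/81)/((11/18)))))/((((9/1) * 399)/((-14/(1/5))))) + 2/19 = -42498/19 - 55 * sqrt(156954)/12768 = -2238.44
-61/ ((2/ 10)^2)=-1525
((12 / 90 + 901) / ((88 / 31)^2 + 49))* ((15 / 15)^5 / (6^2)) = 12989837 / 29609820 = 0.44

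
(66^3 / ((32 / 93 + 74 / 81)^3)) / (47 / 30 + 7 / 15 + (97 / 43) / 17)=12477299201578558710 / 187003244930039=66722.37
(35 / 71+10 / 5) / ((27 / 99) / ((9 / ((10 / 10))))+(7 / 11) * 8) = 5841 / 11999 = 0.49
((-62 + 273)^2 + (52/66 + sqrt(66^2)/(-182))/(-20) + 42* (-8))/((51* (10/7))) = 2653749823/4375800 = 606.46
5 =5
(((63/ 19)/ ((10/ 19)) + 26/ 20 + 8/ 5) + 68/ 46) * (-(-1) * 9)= 11052/ 115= 96.10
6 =6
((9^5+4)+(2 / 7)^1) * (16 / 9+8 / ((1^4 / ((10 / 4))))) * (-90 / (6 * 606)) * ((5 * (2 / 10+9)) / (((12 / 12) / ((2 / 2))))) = -443687020 / 303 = -1464313.60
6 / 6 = 1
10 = 10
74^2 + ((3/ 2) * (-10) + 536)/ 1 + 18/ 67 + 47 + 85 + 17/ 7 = 2875766/ 469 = 6131.70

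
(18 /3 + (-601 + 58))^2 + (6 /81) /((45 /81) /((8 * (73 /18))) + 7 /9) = 1807209107 /6267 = 288369.09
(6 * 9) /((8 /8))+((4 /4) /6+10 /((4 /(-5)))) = 125 /3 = 41.67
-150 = -150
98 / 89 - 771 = -68521 / 89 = -769.90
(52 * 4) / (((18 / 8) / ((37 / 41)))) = 30784 / 369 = 83.43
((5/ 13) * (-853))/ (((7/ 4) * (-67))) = 17060/ 6097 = 2.80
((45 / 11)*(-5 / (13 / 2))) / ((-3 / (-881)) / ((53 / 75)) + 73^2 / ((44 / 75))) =-1120632 / 3234752677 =-0.00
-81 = -81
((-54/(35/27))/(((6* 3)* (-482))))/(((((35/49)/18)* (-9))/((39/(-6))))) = 1053/12050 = 0.09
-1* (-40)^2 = -1600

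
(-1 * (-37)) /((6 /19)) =703 /6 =117.17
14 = 14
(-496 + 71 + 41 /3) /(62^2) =-617 /5766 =-0.11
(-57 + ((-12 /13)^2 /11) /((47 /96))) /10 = -4966437 /873730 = -5.68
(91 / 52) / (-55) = -7 / 220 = -0.03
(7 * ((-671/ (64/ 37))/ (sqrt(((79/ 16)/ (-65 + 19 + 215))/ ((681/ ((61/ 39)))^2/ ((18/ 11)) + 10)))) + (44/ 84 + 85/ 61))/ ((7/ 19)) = 46664/ 8967-100529 * sqrt(136228566802)/ 2528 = -14677369.67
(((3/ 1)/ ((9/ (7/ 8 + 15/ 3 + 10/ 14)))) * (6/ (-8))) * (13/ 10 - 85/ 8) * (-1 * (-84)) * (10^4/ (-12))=-17204625/ 16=-1075289.06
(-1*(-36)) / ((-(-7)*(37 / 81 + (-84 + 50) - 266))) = -0.02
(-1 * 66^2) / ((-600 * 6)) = 1.21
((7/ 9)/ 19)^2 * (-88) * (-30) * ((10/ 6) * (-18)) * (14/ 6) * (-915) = 920612000/ 3249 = 283352.42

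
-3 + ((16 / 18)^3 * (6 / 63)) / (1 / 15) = -10189 / 5103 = -2.00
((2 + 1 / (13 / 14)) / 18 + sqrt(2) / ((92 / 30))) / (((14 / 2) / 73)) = 1460 / 819 + 1095*sqrt(2) / 322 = 6.59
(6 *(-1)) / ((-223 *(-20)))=-3 / 2230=-0.00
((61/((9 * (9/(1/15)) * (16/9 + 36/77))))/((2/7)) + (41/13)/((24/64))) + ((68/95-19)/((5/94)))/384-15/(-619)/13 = 19514666534147/2569336286400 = 7.60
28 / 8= 7 / 2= 3.50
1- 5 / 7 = 2 / 7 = 0.29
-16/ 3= -5.33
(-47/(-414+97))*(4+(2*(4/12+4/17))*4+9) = 42065/16167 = 2.60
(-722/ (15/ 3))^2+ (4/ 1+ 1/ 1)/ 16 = 8340669/ 400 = 20851.67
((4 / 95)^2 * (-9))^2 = 20736 / 81450625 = 0.00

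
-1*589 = -589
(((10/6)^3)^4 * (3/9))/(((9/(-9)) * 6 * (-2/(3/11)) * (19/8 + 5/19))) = 9277343750/7032558753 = 1.32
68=68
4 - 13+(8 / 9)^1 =-73 / 9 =-8.11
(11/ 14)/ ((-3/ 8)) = -44/ 21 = -2.10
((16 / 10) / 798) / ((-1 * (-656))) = 1 / 327180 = 0.00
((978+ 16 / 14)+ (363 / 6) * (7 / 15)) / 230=211549 / 48300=4.38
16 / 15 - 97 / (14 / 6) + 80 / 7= -29.08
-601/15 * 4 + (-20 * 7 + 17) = -283.27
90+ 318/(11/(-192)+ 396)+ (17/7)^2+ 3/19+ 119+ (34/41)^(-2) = 17779809586339/81816536956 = 217.31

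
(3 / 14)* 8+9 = 75 / 7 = 10.71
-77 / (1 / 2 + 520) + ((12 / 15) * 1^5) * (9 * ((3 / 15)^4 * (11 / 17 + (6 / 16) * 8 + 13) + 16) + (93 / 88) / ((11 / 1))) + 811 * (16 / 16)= 926.32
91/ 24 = 3.79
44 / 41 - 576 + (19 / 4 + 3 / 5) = -467053 / 820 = -569.58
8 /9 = 0.89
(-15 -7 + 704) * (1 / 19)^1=682 / 19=35.89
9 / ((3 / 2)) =6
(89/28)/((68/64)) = 356/119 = 2.99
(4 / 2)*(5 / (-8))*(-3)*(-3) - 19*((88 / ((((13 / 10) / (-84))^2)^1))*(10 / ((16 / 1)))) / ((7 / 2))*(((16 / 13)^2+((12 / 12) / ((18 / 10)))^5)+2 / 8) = -1698445089948445 / 749554884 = -2265938.26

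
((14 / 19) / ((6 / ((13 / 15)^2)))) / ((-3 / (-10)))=2366 / 7695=0.31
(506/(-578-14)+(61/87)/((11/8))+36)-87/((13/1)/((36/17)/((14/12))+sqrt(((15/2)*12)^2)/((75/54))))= -898691481839/2191108920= -410.15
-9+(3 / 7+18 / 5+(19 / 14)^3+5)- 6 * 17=-1364753 / 13720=-99.47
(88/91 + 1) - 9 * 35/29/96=156557/84448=1.85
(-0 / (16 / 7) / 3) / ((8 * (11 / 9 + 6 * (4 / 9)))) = 0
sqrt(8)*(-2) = -4*sqrt(2) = -5.66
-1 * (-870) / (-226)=-435 / 113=-3.85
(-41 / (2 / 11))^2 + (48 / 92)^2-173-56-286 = 106509965 / 2116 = 50335.52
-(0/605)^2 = 0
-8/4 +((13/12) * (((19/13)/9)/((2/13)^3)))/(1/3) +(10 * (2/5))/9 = 13765/96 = 143.39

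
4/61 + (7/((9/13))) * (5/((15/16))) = 88924/1647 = 53.99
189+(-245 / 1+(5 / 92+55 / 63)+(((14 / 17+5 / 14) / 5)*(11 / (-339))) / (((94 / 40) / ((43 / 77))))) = -201744574625 / 3663124164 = -55.07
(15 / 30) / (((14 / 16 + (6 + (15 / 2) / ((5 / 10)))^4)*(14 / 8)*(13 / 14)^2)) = 64 / 37562785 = 0.00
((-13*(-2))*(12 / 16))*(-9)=-351 / 2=-175.50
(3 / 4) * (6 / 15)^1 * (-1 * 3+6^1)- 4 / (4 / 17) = -161 / 10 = -16.10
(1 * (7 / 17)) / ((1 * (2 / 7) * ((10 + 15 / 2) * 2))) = 7 / 170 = 0.04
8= 8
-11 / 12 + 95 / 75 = 7 / 20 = 0.35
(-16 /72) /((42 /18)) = -2 /21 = -0.10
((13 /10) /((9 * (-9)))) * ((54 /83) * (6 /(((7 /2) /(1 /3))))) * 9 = -156 /2905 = -0.05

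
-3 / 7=-0.43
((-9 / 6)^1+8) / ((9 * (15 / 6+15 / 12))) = 26 / 135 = 0.19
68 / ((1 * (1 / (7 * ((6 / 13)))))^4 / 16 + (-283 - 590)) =-3385525248 / 43464141167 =-0.08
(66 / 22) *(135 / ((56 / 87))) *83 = 2924505 / 56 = 52223.30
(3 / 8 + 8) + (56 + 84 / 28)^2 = 27915 / 8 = 3489.38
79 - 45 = 34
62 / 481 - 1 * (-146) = 70288 / 481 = 146.13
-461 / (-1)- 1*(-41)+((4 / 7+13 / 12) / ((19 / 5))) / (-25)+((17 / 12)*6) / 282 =502.01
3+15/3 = 8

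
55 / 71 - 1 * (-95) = 6800 / 71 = 95.77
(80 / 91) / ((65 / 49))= 112 / 169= 0.66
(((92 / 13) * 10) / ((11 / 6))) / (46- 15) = 1.25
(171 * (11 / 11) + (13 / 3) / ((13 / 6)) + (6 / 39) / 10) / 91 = 11246 / 5915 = 1.90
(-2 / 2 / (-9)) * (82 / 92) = 41 / 414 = 0.10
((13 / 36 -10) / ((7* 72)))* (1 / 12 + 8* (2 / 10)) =-35047 / 1088640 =-0.03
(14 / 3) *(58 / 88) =203 / 66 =3.08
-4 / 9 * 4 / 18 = -8 / 81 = -0.10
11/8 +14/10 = 111/40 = 2.78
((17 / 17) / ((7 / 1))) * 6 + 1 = 13 / 7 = 1.86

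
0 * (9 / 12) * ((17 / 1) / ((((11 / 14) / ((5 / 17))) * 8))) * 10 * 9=0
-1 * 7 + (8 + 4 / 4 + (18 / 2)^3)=731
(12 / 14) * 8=48 / 7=6.86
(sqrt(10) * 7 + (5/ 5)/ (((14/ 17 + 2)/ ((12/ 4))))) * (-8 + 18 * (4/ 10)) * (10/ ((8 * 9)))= -7 * sqrt(10)/ 9-17/ 144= -2.58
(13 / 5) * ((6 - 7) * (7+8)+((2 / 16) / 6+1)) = -8723 / 240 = -36.35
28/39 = 0.72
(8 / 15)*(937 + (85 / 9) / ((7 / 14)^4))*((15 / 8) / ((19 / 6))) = 19586 / 57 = 343.61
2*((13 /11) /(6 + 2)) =0.30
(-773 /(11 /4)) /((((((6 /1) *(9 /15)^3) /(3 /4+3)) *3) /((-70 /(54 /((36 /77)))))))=4831250 /29403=164.31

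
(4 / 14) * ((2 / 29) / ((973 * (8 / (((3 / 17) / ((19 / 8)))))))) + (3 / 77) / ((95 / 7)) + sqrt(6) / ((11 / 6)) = 1.34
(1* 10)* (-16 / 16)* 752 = -7520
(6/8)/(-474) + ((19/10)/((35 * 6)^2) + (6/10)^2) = 1561052/4354875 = 0.36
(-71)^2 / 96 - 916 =-82895 / 96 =-863.49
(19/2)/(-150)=-0.06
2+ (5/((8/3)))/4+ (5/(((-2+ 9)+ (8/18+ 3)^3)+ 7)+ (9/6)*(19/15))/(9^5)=932916969223/377885256480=2.47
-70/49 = -10/7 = -1.43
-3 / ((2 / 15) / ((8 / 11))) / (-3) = 60 / 11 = 5.45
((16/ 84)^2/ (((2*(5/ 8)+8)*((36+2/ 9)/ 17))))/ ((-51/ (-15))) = 160/ 295519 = 0.00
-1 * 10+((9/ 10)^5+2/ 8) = -915951/ 100000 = -9.16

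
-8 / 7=-1.14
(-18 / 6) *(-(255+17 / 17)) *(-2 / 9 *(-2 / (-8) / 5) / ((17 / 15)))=-128 / 17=-7.53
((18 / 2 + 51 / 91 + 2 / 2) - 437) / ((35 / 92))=-3570152 / 3185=-1120.93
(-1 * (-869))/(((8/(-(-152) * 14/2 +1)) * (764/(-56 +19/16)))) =-811650345/97792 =-8299.76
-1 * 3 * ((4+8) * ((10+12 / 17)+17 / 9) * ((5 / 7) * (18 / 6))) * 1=-115620 / 119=-971.60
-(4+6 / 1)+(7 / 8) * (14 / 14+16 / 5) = -253 / 40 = -6.32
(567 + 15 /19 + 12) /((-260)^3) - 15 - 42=-2379352377 /41743000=-57.00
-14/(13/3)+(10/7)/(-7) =-2188/637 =-3.43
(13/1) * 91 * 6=7098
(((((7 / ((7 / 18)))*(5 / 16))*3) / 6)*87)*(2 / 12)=1305 / 32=40.78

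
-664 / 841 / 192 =-83 / 20184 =-0.00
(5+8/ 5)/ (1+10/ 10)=33/ 10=3.30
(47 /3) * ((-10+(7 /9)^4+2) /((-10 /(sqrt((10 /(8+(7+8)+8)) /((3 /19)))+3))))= 52.97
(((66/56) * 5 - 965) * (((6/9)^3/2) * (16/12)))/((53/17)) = -1826140/30051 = -60.77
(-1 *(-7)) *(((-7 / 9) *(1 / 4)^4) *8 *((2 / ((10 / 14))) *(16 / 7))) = -1.09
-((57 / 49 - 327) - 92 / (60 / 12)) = 84338 / 245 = 344.24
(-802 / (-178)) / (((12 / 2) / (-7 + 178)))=22857 / 178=128.41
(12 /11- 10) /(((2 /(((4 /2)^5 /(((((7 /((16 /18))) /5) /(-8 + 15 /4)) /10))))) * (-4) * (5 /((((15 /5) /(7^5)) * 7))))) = -0.24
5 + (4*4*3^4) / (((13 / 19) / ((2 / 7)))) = 49703 / 91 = 546.19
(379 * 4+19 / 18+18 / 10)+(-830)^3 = -51460693303 / 90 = -571785481.14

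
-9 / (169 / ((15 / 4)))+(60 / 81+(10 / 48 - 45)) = -1615325 / 36504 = -44.25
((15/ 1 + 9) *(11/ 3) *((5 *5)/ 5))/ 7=440/ 7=62.86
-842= -842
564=564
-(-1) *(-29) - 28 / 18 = -275 / 9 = -30.56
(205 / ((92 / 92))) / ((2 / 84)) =8610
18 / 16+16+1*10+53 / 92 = 5097 / 184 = 27.70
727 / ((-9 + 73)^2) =727 / 4096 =0.18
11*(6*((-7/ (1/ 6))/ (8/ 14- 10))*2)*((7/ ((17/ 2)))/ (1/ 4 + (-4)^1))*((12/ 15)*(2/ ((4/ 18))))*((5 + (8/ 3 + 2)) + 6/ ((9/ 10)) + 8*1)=-9614976/ 425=-22623.47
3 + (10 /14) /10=43 /14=3.07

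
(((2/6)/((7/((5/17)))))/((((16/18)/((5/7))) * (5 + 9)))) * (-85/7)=-375/38416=-0.01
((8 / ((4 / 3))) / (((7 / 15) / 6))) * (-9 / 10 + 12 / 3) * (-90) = -21522.86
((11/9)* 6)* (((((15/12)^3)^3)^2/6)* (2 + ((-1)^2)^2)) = 41961669921875/206158430208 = 203.54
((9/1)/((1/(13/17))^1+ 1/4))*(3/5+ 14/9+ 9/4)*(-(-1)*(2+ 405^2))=1690954343/405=4175195.91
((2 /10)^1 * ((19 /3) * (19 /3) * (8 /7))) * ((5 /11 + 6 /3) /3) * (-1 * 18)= -51984 /385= -135.02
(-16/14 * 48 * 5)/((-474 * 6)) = 0.10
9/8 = 1.12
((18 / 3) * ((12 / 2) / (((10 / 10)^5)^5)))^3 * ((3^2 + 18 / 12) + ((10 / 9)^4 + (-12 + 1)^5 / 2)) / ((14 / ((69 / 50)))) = -370277334.70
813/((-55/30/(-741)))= 328599.82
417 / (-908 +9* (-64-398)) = -0.08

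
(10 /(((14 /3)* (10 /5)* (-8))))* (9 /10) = -27 /224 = -0.12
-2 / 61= -0.03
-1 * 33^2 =-1089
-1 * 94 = -94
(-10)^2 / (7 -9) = -50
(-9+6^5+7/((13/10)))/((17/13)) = 101041/17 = 5943.59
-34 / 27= -1.26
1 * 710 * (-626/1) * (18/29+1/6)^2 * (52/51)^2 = -5639239144240/19686969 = -286445.27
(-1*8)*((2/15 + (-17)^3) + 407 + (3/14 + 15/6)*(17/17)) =3782648/105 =36025.22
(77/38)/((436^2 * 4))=77/28894592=0.00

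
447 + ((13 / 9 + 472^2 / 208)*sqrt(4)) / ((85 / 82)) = 5004991 / 1989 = 2516.34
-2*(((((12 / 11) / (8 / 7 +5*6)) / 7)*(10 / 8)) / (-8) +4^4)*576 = -353598408 / 1199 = -294911.10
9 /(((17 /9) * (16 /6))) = 243 /136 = 1.79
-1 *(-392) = 392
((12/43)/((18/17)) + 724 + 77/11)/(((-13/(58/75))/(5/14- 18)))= 51977483/67725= 767.48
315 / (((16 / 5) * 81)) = 175 / 144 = 1.22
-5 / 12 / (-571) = 5 / 6852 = 0.00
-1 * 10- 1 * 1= -11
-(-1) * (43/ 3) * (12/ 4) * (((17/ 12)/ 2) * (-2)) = -731/ 12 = -60.92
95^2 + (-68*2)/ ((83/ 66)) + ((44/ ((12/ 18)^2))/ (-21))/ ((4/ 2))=10358647/ 1162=8914.50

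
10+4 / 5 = 54 / 5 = 10.80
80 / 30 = 8 / 3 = 2.67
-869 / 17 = -51.12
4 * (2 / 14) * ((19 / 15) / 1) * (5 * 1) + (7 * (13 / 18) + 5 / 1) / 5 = 3547 / 630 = 5.63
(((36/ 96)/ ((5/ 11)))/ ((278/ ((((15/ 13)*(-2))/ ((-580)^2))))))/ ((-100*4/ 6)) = 297/ 972599680000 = 0.00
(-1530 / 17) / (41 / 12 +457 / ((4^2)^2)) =-13824 / 799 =-17.30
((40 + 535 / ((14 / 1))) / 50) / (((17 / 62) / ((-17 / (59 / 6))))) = -20367 / 2065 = -9.86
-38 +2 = -36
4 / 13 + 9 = 121 / 13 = 9.31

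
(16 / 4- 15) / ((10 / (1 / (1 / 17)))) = -18.70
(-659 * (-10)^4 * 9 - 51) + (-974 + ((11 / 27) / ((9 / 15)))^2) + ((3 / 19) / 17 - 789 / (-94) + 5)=-11815054836857221 / 199205082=-59311011.14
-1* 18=-18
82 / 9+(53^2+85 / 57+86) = 496858 / 171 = 2905.60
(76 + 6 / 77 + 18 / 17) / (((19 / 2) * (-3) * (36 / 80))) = -4038880 / 671517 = -6.01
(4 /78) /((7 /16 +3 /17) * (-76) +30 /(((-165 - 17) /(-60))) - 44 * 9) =-952 /8033973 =-0.00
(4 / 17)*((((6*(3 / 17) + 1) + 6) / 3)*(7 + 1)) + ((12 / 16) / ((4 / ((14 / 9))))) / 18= 633319 / 124848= 5.07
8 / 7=1.14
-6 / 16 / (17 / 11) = -33 / 136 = -0.24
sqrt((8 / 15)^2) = 8 / 15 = 0.53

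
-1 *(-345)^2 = -119025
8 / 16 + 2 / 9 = 13 / 18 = 0.72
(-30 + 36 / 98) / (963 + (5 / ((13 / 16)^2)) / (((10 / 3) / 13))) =-572 / 19159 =-0.03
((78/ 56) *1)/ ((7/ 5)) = 195/ 196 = 0.99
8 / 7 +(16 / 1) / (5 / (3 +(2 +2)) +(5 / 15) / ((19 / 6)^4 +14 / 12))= 23.44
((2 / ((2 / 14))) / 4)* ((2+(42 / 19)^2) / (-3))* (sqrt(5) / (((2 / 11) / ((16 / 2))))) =-382844* sqrt(5) / 1083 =-790.46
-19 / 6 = -3.17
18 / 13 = 1.38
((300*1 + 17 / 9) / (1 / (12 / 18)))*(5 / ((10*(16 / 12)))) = 2717 / 36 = 75.47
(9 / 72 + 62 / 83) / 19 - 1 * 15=-188661 / 12616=-14.95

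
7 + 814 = 821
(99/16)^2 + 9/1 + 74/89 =1096289/22784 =48.12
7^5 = 16807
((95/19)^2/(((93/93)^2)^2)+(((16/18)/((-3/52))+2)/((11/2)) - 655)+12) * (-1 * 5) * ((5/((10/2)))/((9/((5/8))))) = 2303375/10692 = 215.43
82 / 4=41 / 2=20.50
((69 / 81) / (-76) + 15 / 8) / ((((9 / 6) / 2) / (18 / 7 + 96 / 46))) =956125 / 82593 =11.58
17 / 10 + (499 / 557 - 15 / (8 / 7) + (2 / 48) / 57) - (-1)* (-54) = -122922727 / 1904940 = -64.53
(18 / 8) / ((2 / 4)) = 9 / 2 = 4.50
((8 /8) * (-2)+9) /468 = 7 /468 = 0.01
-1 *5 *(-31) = 155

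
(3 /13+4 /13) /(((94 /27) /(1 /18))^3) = 189 /86380736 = 0.00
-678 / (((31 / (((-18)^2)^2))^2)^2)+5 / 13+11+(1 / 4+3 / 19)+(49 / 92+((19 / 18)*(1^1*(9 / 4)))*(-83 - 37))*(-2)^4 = -1871003311345342543307807371 / 20986091204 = -89154444872932066.73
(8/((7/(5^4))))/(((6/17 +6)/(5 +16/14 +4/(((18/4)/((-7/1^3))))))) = -106250/11907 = -8.92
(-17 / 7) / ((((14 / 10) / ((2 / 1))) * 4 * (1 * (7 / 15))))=-1.86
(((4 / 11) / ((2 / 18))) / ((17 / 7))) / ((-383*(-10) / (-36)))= -4536 / 358105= -0.01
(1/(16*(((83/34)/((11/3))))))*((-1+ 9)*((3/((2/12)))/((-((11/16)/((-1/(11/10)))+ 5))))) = -179520/56357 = -3.19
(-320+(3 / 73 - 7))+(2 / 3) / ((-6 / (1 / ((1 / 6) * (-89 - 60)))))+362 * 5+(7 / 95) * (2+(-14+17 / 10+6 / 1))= 45963775069 / 30999450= 1482.73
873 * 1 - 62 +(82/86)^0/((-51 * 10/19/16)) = 206653/255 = 810.40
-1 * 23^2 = -529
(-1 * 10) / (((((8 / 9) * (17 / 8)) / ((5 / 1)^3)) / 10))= -112500 / 17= -6617.65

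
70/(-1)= -70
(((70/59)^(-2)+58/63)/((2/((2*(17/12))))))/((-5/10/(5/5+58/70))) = -9782344/1157625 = -8.45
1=1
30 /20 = 3 /2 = 1.50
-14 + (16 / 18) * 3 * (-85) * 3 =-694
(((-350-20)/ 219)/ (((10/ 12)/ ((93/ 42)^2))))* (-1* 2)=71114/ 3577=19.88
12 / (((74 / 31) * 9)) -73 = -8041 / 111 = -72.44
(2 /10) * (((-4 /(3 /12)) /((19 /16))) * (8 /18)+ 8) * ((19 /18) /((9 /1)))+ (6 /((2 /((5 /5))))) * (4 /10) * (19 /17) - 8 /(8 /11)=-119117 /12393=-9.61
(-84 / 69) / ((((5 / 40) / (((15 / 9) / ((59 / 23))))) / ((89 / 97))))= -99680 / 17169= -5.81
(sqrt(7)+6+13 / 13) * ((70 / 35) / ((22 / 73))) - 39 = 25.01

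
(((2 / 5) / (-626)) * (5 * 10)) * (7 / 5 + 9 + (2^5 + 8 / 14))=-3008 / 2191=-1.37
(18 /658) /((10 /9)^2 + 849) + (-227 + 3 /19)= -97655539459 /430500119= -226.84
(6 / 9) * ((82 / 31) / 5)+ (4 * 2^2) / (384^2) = 503963 / 1428480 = 0.35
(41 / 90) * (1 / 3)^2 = 41 / 810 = 0.05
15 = 15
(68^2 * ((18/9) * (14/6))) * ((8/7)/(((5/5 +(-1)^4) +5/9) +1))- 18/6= 6933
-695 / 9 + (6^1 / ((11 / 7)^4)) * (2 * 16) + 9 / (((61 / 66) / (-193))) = -15473882285 / 8037909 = -1925.11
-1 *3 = -3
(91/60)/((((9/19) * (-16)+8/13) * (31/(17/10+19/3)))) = -5416957/95976000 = -0.06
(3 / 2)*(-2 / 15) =-1 / 5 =-0.20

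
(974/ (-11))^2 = 948676/ 121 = 7840.30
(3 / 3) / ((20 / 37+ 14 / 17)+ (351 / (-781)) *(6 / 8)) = 1964996 / 2018055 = 0.97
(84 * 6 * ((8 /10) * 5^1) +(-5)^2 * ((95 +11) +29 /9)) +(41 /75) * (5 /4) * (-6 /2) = 854011 /180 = 4744.51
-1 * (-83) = 83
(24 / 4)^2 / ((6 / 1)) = 6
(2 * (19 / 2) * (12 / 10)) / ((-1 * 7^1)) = -114 / 35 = -3.26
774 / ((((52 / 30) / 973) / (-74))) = -417971610 / 13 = -32151662.31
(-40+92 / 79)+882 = 66610 / 79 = 843.16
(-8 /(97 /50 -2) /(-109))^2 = 1.50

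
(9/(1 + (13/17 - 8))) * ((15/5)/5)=-459/530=-0.87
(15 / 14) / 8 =15 / 112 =0.13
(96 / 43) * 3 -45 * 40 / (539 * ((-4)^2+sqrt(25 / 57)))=9000 * sqrt(57) / 7851613+2190675744 / 337619359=6.50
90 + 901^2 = 811891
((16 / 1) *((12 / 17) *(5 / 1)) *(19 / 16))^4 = 1688960160000 / 83521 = 20221982.02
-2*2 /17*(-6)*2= 48 /17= 2.82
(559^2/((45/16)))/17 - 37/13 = 64967743/9945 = 6532.70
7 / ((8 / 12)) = 21 / 2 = 10.50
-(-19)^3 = 6859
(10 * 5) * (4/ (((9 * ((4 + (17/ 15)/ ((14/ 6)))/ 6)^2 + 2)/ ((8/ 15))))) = 1568000/ 103347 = 15.17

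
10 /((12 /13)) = 65 /6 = 10.83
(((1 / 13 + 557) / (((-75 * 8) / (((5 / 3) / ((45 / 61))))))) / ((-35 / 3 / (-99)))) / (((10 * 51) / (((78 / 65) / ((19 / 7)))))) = -47641 / 3087500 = -0.02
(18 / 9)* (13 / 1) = 26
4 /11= 0.36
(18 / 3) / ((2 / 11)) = 33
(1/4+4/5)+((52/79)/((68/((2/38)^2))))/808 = 2056619231/1958684920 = 1.05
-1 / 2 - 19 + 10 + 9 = -1 / 2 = -0.50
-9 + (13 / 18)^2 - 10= -5987 / 324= -18.48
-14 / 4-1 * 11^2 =-249 / 2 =-124.50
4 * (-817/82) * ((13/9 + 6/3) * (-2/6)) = 50654/1107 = 45.76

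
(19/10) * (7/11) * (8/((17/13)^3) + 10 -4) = 3129091/270215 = 11.58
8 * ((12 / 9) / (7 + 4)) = 32 / 33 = 0.97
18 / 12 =3 / 2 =1.50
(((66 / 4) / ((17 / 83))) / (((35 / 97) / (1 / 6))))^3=694588414902481 / 13481272000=51522.47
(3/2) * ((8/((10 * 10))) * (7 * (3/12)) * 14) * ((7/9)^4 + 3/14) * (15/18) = 373079/262440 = 1.42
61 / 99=0.62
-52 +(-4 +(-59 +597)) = 482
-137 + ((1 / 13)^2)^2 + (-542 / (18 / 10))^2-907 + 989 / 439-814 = 90197676919666 / 1015600599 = 88812.15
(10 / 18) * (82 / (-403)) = -410 / 3627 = -0.11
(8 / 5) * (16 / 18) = 64 / 45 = 1.42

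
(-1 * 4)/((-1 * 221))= 4/221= 0.02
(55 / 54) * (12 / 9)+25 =2135 / 81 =26.36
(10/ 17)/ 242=5/ 2057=0.00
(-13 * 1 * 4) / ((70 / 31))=-806 / 35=-23.03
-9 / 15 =-3 / 5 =-0.60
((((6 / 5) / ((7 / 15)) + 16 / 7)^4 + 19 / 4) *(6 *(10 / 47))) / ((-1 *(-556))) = 80864445 / 62742932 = 1.29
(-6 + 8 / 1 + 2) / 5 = 4 / 5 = 0.80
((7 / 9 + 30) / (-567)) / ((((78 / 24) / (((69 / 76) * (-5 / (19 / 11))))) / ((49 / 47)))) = 2452835 / 53598753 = 0.05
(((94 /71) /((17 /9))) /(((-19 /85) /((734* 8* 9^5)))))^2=2151185802561241714713600 /1819801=1182099472723249253.47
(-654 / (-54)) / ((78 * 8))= 109 / 5616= 0.02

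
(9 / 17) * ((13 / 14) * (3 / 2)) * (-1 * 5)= -1755 / 476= -3.69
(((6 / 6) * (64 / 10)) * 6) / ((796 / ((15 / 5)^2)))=432 / 995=0.43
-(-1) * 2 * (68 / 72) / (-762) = -17 / 6858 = -0.00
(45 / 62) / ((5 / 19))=171 / 62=2.76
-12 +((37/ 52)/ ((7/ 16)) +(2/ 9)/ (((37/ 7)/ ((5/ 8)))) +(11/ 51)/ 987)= -1002103013/ 96848388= -10.35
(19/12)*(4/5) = 19/15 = 1.27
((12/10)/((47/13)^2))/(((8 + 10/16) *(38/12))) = 0.00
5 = 5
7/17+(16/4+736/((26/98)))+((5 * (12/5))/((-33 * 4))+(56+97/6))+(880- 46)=53744179/14586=3684.64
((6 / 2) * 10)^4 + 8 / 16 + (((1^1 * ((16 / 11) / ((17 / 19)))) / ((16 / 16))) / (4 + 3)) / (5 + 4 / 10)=57255698383 / 70686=810000.54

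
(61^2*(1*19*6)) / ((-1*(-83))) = 424194 / 83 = 5110.77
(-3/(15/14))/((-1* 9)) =14/45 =0.31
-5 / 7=-0.71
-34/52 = -17/26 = -0.65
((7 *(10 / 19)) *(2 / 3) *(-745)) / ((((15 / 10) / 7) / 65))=-555046.78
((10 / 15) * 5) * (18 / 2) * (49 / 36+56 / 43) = 20615 / 258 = 79.90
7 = 7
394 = 394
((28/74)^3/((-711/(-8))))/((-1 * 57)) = -21952/2052814131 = -0.00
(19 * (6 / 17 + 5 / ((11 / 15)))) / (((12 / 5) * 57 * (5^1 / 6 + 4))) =2235 / 10846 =0.21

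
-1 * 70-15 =-85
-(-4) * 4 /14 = 8 /7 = 1.14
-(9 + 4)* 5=-65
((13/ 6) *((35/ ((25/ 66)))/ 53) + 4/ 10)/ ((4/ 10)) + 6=16.44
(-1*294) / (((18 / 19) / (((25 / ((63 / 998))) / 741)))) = -174650 / 1053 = -165.86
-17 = -17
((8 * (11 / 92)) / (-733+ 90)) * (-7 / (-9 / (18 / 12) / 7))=-539 / 44367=-0.01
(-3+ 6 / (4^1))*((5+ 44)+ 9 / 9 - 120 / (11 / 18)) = 2415 / 11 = 219.55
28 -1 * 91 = -63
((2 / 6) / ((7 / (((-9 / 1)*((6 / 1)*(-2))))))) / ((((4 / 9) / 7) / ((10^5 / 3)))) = 2700000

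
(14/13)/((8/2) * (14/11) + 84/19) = 209/1846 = 0.11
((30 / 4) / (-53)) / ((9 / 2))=-5 / 159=-0.03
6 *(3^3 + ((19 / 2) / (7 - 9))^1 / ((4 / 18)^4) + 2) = -368409 / 32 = -11512.78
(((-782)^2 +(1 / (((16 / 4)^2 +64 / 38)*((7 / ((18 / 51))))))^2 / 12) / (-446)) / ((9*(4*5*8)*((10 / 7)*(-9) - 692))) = 325885268610409 / 241240199411957760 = 0.00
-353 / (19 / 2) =-706 / 19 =-37.16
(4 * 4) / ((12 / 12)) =16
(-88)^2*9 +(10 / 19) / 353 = 467451082 / 6707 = 69696.00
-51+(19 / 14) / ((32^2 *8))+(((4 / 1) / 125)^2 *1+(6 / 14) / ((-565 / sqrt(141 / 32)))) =-91389868117 / 1792000000 - 3 *sqrt(282) / 31640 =-51.00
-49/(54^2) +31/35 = 88681/102060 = 0.87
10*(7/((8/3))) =105/4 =26.25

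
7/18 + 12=223/18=12.39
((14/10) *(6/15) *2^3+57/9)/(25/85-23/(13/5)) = -179231/141750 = -1.26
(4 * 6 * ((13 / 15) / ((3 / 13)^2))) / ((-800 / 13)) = -28561 / 4500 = -6.35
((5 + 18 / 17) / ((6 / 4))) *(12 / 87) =824 / 1479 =0.56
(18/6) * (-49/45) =-49/15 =-3.27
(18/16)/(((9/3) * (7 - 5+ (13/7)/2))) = 21/164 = 0.13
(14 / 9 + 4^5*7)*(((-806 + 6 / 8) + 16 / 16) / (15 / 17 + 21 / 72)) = -7057724828 / 1437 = -4911429.94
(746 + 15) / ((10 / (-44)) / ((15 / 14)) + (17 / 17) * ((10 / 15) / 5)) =-125565 / 13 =-9658.85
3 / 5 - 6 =-27 / 5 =-5.40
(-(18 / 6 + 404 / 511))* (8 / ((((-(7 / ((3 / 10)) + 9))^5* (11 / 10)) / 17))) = 640139760 / 48269439584597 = 0.00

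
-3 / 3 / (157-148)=-1 / 9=-0.11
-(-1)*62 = 62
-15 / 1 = -15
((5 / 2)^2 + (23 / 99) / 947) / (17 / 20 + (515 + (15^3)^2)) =0.00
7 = 7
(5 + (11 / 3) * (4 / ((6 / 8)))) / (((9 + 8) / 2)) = 26 / 9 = 2.89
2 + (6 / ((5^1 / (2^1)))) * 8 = 106 / 5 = 21.20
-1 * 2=-2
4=4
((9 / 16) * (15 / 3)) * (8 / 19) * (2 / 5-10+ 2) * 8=-72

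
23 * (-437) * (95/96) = -954845/96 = -9946.30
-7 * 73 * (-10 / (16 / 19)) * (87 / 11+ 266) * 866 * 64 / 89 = 1013331436880 / 979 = 1035067861.98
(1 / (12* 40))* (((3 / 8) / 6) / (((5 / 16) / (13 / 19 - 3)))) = -0.00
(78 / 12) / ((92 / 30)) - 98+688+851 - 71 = 126235 / 92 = 1372.12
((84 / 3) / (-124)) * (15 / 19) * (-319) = 33495 / 589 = 56.87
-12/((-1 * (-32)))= -3/8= -0.38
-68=-68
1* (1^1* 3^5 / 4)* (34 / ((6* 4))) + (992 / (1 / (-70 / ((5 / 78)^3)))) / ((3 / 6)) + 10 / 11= -2319883135277 / 4400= -527246167.11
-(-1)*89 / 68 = 89 / 68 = 1.31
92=92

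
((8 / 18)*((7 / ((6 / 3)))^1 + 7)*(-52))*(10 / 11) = -7280 / 33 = -220.61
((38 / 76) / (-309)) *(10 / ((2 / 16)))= -40 / 309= -0.13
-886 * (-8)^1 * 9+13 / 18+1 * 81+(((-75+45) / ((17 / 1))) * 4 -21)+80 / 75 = 97685497 / 1530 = 63846.73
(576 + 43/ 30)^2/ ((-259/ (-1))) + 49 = 311508229/ 233100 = 1336.37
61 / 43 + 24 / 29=2801 / 1247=2.25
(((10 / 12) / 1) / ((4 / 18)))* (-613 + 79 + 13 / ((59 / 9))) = -470835 / 236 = -1995.06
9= 9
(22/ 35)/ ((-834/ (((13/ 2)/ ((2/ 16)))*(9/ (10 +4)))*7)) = -858/ 238385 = -0.00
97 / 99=0.98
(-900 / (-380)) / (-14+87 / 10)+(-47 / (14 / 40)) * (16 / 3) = -15154730 / 21147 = -716.64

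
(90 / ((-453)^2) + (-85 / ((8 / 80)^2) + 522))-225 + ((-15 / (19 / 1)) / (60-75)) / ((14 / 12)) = -24875730063 / 3032533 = -8202.95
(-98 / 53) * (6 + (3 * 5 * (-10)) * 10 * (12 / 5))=352212 / 53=6645.51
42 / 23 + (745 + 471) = 28010 / 23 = 1217.83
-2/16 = -1/8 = -0.12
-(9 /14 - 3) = 33 /14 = 2.36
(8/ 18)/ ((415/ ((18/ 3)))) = 8/ 1245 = 0.01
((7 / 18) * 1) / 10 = 7 / 180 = 0.04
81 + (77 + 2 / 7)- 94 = 450 / 7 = 64.29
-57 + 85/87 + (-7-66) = -11225/87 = -129.02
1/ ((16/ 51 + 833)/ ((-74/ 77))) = -3774/ 3272423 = -0.00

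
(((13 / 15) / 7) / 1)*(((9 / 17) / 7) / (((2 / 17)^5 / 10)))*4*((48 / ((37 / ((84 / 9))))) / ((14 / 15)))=390878280 / 1813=215597.51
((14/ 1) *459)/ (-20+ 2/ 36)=-115668/ 359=-322.19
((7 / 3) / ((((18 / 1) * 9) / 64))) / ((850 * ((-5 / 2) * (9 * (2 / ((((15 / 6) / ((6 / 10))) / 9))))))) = -56 / 5019165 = -0.00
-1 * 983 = -983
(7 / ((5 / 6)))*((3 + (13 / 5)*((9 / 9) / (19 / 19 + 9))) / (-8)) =-3423 / 1000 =-3.42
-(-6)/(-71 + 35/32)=-192/2237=-0.09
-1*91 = -91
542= 542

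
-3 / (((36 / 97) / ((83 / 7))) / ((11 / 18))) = -88561 / 1512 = -58.57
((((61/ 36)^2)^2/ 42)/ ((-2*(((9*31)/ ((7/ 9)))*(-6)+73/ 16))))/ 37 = 13845841/ 11211644652480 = 0.00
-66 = -66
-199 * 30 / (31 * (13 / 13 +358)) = -5970 / 11129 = -0.54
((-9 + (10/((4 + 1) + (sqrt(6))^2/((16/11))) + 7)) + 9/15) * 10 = -222/73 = -3.04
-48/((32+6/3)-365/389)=-6224/4287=-1.45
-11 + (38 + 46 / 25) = 721 / 25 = 28.84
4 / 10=2 / 5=0.40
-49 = -49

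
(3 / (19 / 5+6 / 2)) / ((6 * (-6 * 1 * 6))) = -5 / 2448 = -0.00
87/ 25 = 3.48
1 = 1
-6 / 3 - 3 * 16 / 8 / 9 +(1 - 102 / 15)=-127 / 15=-8.47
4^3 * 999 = 63936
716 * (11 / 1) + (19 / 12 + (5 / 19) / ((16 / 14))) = 3592283 / 456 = 7877.81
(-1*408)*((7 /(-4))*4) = 2856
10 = 10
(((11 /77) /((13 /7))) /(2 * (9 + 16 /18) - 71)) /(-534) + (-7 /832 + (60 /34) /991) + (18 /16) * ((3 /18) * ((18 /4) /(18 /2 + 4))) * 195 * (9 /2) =16374718322483 /287545674208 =56.95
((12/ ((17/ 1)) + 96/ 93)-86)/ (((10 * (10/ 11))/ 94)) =-11478951/ 13175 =-871.27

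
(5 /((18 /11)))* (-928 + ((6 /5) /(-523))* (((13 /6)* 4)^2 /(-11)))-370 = -45264974 /14121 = -3205.51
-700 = -700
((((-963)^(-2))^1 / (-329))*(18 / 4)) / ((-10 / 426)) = 71 / 113001630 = 0.00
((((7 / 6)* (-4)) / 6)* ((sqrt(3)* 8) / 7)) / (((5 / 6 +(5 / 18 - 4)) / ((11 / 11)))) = 4* sqrt(3) / 13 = 0.53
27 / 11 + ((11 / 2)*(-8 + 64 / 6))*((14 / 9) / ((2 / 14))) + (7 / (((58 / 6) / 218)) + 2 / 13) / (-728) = 3300095633 / 20378358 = 161.94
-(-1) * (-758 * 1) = -758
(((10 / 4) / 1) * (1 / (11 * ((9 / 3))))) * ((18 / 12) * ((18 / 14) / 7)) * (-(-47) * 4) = 2115 / 539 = 3.92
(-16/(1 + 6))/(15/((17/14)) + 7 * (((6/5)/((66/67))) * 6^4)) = -7480/36205953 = -0.00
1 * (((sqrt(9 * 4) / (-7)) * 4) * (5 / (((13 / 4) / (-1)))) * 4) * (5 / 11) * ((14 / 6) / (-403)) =-3200 / 57629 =-0.06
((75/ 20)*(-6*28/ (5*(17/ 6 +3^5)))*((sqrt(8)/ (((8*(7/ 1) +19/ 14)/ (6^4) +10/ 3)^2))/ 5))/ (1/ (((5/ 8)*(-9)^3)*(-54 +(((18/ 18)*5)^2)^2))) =25899508064295936*sqrt(2)/ 5539518981275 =6612.02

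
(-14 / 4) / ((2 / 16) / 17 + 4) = -476 / 545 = -0.87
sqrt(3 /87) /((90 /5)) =sqrt(29) /522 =0.01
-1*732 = -732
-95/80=-19/16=-1.19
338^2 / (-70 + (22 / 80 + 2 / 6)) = -13709280 / 8327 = -1646.36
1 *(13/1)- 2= 11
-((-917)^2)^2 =-707094310321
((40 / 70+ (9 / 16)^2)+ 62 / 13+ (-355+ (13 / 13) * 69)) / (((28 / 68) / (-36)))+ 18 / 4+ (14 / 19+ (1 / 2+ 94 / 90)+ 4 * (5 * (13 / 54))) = 2564219488097 / 104569920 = 24521.58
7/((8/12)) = 21/2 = 10.50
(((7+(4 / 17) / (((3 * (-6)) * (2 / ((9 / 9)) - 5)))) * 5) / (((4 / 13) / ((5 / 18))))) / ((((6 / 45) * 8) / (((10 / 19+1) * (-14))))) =-1060548125 / 1674432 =-633.38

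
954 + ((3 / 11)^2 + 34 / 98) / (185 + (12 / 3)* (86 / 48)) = 954.00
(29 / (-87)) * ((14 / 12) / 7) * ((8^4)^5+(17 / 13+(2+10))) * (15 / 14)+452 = -24979965933148186907 / 364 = -68626280036121392.60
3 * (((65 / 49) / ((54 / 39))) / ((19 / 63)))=2535 / 266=9.53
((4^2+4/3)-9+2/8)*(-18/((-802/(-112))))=-8652/401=-21.58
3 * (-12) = -36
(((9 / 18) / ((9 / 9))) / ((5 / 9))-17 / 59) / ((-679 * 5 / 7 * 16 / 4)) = -361 / 1144600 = -0.00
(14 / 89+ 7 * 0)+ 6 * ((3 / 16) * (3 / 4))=2851 / 2848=1.00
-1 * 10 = -10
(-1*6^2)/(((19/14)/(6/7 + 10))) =-288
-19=-19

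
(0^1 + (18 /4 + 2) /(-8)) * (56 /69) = -91 /138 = -0.66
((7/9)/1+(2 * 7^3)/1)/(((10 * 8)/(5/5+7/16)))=142163/11520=12.34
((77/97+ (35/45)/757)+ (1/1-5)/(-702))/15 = 20632778/386603685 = 0.05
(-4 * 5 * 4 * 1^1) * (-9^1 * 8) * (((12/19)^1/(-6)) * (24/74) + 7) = 28206720/703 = 40123.36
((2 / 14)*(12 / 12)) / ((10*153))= 1 / 10710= 0.00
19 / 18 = 1.06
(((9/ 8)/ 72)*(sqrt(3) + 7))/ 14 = sqrt(3)/ 896 + 1/ 128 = 0.01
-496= -496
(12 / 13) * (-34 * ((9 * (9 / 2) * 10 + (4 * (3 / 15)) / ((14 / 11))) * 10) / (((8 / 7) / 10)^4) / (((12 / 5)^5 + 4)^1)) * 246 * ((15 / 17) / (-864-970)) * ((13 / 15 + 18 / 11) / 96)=69020462396484375 / 2506512566272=27536.45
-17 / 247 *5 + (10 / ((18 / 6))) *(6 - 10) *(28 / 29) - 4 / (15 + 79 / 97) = -17078747 / 1267851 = -13.47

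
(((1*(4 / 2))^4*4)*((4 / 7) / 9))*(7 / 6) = 128 / 27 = 4.74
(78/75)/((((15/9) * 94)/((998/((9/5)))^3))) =12922155896/11421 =1131438.22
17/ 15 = 1.13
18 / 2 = 9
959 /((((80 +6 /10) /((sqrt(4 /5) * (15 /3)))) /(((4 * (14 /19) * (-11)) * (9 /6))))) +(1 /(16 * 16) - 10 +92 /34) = -8861160 * sqrt(5) /7657 - 31727 /4352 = -2595.01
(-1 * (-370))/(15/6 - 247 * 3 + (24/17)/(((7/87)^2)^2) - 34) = 30204580/2686846263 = 0.01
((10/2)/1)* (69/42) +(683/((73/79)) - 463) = 290607/1022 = 284.35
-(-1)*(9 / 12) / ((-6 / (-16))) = 2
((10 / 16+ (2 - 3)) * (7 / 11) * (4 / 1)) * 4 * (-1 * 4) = 168 / 11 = 15.27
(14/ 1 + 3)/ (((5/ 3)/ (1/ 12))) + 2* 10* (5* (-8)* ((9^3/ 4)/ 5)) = -583183/ 20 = -29159.15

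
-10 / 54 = -5 / 27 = -0.19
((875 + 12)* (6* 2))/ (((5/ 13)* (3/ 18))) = 830232/ 5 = 166046.40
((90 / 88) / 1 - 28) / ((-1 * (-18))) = -1187 / 792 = -1.50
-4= -4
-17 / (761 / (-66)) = 1122 / 761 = 1.47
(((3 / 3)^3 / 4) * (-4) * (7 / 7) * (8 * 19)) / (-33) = 4.61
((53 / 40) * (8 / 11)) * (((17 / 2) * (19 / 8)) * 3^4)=1386639 / 880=1575.73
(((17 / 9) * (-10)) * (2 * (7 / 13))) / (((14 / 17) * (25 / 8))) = -7.90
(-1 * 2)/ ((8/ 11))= -11/ 4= -2.75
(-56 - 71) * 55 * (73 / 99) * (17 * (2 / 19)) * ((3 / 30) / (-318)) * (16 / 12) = 315214 / 81567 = 3.86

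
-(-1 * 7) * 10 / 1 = 70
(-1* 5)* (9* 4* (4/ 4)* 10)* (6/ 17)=-10800/ 17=-635.29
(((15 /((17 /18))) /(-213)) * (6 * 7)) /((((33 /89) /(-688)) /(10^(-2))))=58.11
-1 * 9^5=-59049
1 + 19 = 20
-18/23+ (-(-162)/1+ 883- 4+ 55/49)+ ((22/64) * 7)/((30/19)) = 1128295201/1081920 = 1042.86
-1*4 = -4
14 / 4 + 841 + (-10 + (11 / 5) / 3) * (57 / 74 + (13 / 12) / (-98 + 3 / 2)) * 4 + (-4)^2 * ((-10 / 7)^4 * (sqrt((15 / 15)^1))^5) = 1362561804673 / 1543098690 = 883.00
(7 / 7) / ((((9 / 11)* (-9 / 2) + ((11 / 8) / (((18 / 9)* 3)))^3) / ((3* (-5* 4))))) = 14598144 / 892867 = 16.35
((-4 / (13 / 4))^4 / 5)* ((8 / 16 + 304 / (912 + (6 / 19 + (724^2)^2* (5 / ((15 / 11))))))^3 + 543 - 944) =-124374276125533988400225163327362095117958340608 / 676059743202313035863557152685698700938096577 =-183.97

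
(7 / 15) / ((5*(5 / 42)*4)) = 49 / 250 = 0.20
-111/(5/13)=-1443/5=-288.60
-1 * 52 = -52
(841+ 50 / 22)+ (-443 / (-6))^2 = 2492675 / 396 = 6294.63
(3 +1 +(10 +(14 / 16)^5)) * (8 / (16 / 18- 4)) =-611433 / 16384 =-37.32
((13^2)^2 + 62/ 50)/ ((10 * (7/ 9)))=459036/ 125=3672.29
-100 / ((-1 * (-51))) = -1.96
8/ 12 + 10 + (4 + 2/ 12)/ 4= 281/ 24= 11.71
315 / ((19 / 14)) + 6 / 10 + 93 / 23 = 517296 / 2185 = 236.75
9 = 9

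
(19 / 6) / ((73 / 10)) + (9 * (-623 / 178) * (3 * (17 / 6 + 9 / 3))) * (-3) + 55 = 1497245 / 876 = 1709.18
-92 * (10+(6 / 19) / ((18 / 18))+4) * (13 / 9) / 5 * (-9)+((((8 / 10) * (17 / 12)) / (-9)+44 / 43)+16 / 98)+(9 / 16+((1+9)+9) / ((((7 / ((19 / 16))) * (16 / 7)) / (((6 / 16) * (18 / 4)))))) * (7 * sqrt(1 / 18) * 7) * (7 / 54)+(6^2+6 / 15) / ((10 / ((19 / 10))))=459277 * sqrt(2) / 147456+927489175889 / 270222750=3436.72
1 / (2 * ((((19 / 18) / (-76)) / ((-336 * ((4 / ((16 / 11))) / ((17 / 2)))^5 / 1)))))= 60877278 / 1419857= 42.88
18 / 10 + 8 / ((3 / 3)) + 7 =84 / 5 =16.80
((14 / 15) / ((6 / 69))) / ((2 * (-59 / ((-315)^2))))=-1065015 / 118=-9025.55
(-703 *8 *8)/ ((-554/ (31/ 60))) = 174344/ 4155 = 41.96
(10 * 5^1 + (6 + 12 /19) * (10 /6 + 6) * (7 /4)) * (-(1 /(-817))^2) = -5281 /25364582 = -0.00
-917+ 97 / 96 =-87935 / 96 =-915.99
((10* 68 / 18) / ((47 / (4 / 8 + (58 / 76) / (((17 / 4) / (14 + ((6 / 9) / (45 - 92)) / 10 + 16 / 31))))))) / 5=87713138 / 175648635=0.50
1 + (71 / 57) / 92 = 1.01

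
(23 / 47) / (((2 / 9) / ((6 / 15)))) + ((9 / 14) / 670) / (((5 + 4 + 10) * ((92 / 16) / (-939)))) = 42028074 / 48163955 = 0.87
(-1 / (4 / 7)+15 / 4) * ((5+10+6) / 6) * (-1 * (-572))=4004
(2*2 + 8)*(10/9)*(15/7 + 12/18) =2360/63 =37.46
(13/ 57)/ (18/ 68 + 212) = 442/ 411369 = 0.00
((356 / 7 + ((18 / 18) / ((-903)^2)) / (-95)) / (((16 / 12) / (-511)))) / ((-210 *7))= 287590094747 / 21689879400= 13.26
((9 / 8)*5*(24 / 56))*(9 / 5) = 243 / 56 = 4.34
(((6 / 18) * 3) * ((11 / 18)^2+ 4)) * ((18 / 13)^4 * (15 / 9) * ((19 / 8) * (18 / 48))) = 838755 / 35152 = 23.86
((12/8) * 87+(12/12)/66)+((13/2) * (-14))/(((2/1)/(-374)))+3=565967/33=17150.52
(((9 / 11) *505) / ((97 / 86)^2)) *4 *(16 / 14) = 1075674240 / 724493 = 1484.73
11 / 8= 1.38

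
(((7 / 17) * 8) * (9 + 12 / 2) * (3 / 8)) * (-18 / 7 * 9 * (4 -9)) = 36450 / 17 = 2144.12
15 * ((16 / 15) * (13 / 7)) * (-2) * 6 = -2496 / 7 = -356.57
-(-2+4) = -2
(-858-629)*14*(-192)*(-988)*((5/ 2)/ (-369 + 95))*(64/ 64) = 4936364160/ 137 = 36031855.18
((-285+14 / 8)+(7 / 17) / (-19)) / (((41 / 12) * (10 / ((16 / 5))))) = -8783688 / 331075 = -26.53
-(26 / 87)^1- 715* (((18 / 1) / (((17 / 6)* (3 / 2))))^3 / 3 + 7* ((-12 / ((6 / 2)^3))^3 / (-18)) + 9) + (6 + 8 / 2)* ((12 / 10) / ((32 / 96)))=-22930673059889 / 934791597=-24530.25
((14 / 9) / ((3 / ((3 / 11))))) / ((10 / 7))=49 / 495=0.10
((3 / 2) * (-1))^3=-3.38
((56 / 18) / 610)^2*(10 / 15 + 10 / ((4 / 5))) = 7742 / 22605075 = 0.00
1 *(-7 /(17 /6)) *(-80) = 3360 /17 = 197.65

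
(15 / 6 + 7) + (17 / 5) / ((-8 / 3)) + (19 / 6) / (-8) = 7.83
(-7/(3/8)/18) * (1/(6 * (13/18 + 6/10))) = -20/153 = -0.13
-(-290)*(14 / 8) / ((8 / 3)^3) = 27405 / 1024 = 26.76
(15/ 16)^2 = 225/ 256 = 0.88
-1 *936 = -936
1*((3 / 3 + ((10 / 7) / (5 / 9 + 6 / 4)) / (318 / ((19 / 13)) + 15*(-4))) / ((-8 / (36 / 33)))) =-35403 / 258482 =-0.14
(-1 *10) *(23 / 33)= -230 / 33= -6.97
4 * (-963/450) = -214/25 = -8.56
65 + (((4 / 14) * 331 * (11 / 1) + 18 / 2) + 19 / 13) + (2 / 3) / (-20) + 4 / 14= 3046679 / 2730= 1116.00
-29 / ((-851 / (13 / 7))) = 377 / 5957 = 0.06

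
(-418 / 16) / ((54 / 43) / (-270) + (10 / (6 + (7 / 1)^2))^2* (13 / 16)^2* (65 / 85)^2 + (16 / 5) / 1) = -12570656120 / 1543657607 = -8.14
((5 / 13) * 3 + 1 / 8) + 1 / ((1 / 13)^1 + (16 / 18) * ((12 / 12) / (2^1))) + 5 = 52001 / 6344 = 8.20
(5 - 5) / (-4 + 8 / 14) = 0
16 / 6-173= -511 / 3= -170.33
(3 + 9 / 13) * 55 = 2640 / 13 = 203.08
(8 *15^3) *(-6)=-162000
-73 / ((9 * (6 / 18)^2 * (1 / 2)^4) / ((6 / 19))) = -7008 / 19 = -368.84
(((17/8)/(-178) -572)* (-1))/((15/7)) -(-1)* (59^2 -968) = 2779.94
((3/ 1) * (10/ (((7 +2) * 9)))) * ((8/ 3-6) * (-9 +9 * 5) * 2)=-800/ 9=-88.89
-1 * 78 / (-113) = 78 / 113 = 0.69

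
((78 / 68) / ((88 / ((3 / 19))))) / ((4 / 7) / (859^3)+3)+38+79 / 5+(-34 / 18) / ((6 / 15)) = 1671157763712352349 / 34050734960212080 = 49.08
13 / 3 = 4.33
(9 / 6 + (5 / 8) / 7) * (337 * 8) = 29993 / 7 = 4284.71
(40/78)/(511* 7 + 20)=20/140283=0.00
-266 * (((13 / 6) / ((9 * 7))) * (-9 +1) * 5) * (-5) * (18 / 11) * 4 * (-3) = 395200 / 11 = 35927.27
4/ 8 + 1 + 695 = 1393/ 2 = 696.50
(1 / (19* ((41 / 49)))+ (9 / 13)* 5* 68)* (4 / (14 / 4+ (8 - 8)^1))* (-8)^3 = -9766408192 / 70889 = -137770.43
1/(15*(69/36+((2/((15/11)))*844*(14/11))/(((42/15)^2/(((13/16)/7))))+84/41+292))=4018/19243625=0.00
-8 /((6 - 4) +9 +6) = -8 /17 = -0.47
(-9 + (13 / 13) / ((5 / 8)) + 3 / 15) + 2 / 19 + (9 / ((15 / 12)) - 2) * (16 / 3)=5882 / 285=20.64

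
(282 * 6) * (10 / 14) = 8460 / 7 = 1208.57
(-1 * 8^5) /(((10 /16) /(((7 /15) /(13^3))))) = -1835008 /164775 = -11.14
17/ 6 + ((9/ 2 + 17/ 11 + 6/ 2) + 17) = 28.88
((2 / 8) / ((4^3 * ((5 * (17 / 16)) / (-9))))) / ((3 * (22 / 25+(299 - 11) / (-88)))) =165 / 178976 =0.00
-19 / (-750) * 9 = 57 / 250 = 0.23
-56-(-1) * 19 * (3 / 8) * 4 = -27.50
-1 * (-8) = 8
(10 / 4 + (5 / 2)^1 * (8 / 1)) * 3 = 135 / 2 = 67.50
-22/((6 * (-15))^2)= -11/4050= -0.00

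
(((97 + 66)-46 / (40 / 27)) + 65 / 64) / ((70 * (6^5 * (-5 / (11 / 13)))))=-12001 / 290304000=-0.00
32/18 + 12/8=59/18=3.28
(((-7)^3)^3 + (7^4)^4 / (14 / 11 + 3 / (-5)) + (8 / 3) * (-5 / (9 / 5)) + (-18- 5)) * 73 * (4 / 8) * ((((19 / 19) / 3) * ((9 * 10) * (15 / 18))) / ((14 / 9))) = 90065322388197029875 / 3108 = 28978546456948851.31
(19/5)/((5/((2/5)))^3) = 152/78125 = 0.00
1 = 1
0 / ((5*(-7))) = 0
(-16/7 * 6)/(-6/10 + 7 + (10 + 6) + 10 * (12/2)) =-120/721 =-0.17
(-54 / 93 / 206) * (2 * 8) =-144 / 3193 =-0.05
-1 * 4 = -4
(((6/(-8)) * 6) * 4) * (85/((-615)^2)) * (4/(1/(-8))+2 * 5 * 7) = -1292/8405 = -0.15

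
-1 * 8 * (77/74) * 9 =-2772/37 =-74.92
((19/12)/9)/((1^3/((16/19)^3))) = 1024/9747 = 0.11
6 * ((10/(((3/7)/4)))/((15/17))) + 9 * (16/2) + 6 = 2138/3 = 712.67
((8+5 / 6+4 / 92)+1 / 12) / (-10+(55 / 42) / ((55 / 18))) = -17311 / 18492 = -0.94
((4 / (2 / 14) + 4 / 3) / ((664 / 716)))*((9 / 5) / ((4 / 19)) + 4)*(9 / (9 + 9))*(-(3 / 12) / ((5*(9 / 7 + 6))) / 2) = -0.68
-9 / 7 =-1.29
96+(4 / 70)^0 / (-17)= 1631 / 17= 95.94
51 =51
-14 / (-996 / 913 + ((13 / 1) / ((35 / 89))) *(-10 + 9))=5390 / 13147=0.41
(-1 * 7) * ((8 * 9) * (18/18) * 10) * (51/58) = -128520/29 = -4431.72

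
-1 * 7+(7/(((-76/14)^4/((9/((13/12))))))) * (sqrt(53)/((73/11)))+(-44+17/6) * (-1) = 4991679 * sqrt(53)/494698516+205/6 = 34.24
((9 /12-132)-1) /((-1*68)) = 529 /272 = 1.94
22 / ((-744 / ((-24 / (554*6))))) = 11 / 51522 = 0.00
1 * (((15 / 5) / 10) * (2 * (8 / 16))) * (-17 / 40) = -51 / 400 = -0.13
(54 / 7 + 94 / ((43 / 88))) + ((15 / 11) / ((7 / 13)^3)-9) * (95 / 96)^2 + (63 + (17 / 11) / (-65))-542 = -4522424273293 / 16197941760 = -279.20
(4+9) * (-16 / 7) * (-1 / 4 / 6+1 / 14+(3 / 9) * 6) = -8866 / 147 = -60.31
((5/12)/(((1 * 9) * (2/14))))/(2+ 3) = 7/108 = 0.06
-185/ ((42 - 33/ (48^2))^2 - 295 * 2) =-21823488/ 138348773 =-0.16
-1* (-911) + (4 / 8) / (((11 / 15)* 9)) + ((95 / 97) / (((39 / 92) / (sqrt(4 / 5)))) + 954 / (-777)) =3496* sqrt(5) / 3783 + 15552941 / 17094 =911.91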